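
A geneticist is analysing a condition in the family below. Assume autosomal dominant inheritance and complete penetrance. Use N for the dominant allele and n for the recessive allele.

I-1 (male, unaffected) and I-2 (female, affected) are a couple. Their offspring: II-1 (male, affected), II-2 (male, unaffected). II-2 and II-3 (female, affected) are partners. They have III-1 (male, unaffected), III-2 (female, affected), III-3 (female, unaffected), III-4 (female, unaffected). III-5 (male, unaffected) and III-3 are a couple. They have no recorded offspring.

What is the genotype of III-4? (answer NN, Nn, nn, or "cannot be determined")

nn

III-4 is unaffected, so III-4 is nn.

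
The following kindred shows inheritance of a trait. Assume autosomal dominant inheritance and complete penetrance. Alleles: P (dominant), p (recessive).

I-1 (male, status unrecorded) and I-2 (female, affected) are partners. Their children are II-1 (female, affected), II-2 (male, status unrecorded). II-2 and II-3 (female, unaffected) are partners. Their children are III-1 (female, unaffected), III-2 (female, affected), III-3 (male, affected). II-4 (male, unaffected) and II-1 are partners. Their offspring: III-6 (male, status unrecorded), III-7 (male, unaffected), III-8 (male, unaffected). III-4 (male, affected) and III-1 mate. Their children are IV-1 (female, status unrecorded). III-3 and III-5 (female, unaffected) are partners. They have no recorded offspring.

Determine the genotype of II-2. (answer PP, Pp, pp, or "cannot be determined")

Pp

From phenotype alone, II-2 is PP or Pp or pp.
II-2 passed P to III-2 (Pp, whose p came from II-3) and passed p to III-1 (pp), so II-2 is Pp.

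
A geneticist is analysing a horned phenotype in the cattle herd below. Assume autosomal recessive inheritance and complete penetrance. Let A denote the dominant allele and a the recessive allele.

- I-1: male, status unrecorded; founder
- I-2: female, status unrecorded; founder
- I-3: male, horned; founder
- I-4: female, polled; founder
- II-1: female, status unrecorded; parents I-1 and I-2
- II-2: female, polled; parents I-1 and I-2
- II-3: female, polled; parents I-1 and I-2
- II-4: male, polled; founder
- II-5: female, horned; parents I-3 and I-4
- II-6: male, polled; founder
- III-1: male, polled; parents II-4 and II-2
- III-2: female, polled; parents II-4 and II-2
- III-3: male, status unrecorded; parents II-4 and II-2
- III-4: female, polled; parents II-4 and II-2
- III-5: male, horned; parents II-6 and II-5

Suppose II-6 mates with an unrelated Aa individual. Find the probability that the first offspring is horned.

1/4

II-6 is polled so carries A and passed a to III-5 (aa), so II-6 is Aa.
The cross gives 1/4 AA : 1/2 Aa : 1/4 aa, so P(offspring is horned) = 1/4.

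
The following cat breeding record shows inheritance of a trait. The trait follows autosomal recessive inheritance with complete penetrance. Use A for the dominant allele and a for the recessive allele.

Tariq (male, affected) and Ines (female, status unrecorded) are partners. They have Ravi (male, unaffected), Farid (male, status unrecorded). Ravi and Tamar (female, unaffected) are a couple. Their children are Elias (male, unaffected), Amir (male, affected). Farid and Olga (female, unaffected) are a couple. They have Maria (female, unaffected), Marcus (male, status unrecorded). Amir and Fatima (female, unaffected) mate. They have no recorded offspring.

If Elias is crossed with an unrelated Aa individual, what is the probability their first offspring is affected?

1/6

Ravi is unaffected so carries A and received a from Tariq (aa), so Ravi is Aa.
Tamar is unaffected so carries A and passed a to Amir (aa), so Tamar is Aa.
Elias is an unaffected offspring of Ravi (Aa) × Tamar (Aa), whose cross gives 1/4 AA : 1/2 Aa : 1/4 aa; conditioning on being unaffected, Elias is AA with probability 1/3, Aa with probability 2/3.
Summing over parental genotype combinations, P(offspring is affected) = 2/3·1/4 = 1/6.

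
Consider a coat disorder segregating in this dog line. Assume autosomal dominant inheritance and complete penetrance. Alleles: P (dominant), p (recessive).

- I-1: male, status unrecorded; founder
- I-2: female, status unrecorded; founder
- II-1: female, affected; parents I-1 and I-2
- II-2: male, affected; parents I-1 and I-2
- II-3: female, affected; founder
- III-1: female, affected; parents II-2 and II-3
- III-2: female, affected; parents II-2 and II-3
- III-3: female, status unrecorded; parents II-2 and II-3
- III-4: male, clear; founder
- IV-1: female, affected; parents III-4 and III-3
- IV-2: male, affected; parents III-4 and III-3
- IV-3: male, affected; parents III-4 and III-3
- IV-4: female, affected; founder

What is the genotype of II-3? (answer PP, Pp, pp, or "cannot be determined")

II-3's phenotype allows PP or Pp, and no parent or child forces a single allele at both positions; consistent genotype assignments exist with II-3 as PP or Pp.

cannot be determined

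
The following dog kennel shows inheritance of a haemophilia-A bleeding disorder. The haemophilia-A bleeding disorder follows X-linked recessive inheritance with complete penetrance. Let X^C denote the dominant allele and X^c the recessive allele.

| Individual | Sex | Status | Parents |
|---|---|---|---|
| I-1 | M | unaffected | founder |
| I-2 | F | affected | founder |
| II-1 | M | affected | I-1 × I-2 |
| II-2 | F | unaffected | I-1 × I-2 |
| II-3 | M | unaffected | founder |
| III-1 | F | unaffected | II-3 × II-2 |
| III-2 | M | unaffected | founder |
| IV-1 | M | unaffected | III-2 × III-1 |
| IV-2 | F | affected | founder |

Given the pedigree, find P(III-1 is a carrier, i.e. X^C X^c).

II-3 is unaffected, so II-3 is X^C Y.
II-2 is unaffected so carries C and received c from I-2 (X^c X^c), so II-2 is X^C X^c.
Their cross gives offspring ratios 1/2 X^C X^C : 1/2 X^C X^c. Conditioning on III-1 being unaffected, P(X^C X^c) = 1/2 / 1 = 1/2 before taking III-1's own offspring into account.
III-2 is unaffected, so III-2 is X^C Y.
Now use III-1's offspring. Probability of each recorded status — unaffected son IV-1: 1/2 if III-1 is X^C X^c, 1 if X^C X^C.
Bayes: P(X^C X^c) = 1/2·1/2 / (1/2·1/2 + 1/2·1) = 1/3.

1/3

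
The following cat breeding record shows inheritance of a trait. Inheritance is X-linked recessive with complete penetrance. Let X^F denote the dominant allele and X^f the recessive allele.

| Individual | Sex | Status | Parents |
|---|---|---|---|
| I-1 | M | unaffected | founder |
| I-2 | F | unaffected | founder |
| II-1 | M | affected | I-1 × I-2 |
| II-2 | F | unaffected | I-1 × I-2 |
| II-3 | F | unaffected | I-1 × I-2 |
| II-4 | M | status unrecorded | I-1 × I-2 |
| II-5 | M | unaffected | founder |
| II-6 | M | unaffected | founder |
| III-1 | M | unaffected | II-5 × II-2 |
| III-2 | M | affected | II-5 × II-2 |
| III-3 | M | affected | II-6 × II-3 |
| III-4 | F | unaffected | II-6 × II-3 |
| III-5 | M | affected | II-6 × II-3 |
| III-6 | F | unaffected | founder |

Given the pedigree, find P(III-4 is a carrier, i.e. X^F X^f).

1/2

II-6 is unaffected, so II-6 is X^F Y.
II-3 is unaffected so carries F and passed f to III-3 (X^f Y), so II-3 is X^F X^f.
Their cross gives offspring ratios 1/2 X^F X^F : 1/2 X^F X^f. Conditioning on III-4 being unaffected, P(X^F X^f) = 1/2 / 1 = 1/2.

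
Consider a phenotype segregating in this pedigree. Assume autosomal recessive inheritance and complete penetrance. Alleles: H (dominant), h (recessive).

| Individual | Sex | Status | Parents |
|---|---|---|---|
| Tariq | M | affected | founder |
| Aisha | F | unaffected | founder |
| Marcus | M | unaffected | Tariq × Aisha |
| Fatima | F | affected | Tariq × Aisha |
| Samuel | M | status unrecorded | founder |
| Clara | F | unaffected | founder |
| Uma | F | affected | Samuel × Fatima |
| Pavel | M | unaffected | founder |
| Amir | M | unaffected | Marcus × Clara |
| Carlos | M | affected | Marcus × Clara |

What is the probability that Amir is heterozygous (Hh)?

Marcus is unaffected so carries H and received h from Tariq (hh), so Marcus is Hh.
Clara is unaffected so carries H and passed h to Carlos (hh), so Clara is Hh.
Their cross gives offspring ratios 1/4 HH : 1/2 Hh : 1/4 hh. Conditioning on Amir being unaffected, P(Hh) = 1/2 / 3/4 = 2/3.

2/3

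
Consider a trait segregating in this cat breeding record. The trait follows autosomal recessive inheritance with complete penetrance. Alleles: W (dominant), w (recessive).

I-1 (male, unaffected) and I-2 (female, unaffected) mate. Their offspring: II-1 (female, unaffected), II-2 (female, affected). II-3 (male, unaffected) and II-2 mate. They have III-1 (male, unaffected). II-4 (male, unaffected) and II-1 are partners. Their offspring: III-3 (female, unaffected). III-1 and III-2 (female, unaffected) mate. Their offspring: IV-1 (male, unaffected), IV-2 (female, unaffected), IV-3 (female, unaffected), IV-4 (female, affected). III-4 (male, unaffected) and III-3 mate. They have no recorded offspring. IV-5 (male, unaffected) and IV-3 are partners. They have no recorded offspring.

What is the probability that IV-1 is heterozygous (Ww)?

III-1 is unaffected so carries W and received w from II-2 (ww), so III-1 is Ww.
III-2 is unaffected so carries W and passed w to IV-4 (ww), so III-2 is Ww.
Their cross gives offspring ratios 1/4 WW : 1/2 Ww : 1/4 ww. Conditioning on IV-1 being unaffected, P(Ww) = 1/2 / 3/4 = 2/3.

2/3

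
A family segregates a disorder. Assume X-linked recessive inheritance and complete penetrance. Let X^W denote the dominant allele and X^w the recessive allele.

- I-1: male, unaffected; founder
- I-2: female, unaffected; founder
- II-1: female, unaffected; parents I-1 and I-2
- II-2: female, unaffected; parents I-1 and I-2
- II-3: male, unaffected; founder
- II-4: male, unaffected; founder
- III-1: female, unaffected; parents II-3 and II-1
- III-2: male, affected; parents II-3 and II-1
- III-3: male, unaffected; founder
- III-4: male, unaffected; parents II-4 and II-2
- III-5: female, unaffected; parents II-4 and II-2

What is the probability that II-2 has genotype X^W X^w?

1/3

I-1 is unaffected, so I-1 is X^W Y.
I-2 is unaffected so carries W and passed w to II-1 (X^W X^w, whose W came from I-1), so I-2 is X^W X^w.
Their cross gives offspring ratios 1/2 X^W X^W : 1/2 X^W X^w. Conditioning on II-2 being unaffected, P(X^W X^w) = 1/2 / 1 = 1/2 before taking II-2's own offspring into account.
II-4 is unaffected, so II-4 is X^W Y.
Now use II-2's offspring. Probability of each recorded status — unaffected son III-4: 1/2 if II-2 is X^W X^w, 1 if X^W X^W. (III-5: equally likely either way, so uninformative.)
Bayes: P(X^W X^w) = 1/2·1/2 / (1/2·1/2 + 1/2·1) = 1/3.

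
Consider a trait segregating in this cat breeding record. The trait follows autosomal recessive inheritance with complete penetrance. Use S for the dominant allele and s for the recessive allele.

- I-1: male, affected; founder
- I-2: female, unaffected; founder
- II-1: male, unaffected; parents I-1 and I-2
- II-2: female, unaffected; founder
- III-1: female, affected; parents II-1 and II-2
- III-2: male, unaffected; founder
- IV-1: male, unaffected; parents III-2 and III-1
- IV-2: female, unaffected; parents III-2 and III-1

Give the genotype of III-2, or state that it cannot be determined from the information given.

cannot be determined

III-2's phenotype allows SS or Ss, and no parent or child forces a single allele at both positions; consistent genotype assignments exist with III-2 as SS or Ss.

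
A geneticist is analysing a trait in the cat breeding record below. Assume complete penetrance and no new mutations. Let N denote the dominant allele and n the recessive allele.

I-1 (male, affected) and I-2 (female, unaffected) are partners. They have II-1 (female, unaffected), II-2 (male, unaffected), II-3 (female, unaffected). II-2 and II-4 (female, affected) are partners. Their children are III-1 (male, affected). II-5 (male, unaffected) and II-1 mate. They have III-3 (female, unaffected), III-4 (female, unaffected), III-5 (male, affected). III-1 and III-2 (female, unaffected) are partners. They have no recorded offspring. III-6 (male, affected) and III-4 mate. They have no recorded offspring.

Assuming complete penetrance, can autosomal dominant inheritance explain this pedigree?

No

Under autosomal dominant, III-5 (affected, male) cannot arise from II-5 (unaffected) × II-1 (unaffected).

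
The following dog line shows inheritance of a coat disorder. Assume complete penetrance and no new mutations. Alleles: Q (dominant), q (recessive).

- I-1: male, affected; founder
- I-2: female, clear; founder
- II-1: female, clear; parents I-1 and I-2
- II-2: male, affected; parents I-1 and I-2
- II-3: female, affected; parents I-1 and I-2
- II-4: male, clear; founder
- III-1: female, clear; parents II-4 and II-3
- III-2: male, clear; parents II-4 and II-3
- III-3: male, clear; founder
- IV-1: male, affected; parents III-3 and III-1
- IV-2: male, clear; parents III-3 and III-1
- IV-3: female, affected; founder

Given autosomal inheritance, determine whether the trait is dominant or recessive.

recessive

III-3 and III-1 are both clear yet have an affected child IV-1. Under dominance, an affected child requires at least one affected parent, so the trait cannot be dominant.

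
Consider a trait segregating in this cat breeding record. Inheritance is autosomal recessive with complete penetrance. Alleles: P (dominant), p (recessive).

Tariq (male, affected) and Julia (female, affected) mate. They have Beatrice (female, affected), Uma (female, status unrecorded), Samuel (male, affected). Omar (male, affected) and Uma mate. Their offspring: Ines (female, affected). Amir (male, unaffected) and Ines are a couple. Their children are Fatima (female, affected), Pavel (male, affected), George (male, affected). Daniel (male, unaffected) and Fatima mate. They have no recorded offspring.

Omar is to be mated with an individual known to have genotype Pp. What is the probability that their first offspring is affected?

Omar is affected, so Omar is pp.
The cross gives 1/2 Pp : 1/2 pp, so P(offspring is affected) = 1/2.

1/2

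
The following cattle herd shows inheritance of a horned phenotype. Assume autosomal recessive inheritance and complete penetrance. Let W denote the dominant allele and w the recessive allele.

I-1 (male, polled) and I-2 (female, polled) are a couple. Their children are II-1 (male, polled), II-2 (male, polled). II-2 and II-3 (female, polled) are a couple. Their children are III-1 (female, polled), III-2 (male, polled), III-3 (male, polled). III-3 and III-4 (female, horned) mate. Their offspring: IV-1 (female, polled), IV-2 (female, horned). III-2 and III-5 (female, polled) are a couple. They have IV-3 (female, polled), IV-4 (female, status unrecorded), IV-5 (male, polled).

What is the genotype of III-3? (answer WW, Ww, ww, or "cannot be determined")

From phenotype alone, III-3 is WW or Ww.
III-3 is polled so carries W and passed w to IV-2 (ww), so III-3 is Ww.

Ww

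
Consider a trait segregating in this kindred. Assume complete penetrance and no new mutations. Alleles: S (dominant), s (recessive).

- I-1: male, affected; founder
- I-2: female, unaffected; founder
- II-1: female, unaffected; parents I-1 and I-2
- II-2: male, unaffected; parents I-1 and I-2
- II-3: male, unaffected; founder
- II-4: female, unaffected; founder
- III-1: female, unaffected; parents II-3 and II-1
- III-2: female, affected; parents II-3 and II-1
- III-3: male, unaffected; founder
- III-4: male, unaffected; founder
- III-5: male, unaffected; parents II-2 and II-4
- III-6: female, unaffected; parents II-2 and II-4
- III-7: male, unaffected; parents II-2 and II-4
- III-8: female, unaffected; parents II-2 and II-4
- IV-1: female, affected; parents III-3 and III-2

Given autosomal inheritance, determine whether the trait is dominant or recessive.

recessive

II-3 and II-1 are both unaffected yet have an affected child III-2. Under dominance, an affected child requires at least one affected parent, so the trait cannot be dominant.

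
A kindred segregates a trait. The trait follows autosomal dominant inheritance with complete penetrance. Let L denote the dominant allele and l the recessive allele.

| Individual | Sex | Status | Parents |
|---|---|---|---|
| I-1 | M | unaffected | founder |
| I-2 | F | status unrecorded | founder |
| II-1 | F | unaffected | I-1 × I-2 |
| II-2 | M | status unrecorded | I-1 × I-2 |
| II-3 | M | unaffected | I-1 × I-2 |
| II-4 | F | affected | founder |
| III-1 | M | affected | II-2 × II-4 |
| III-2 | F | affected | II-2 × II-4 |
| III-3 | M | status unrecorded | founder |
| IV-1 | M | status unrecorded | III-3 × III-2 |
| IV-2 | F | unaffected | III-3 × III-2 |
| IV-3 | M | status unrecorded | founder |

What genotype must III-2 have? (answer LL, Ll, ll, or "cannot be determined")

Ll

From phenotype alone, III-2 is LL or Ll.
III-2 is affected so carries L and passed l to IV-2 (ll), so III-2 is Ll.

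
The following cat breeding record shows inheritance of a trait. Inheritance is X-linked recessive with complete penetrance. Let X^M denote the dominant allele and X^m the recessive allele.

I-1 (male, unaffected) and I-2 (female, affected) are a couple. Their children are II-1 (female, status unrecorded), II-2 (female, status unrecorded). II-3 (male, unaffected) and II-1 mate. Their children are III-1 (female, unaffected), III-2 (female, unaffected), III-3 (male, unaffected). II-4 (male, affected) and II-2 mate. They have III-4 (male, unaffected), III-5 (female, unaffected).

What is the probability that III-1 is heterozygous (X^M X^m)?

II-3 is unaffected, so II-3 is X^M Y.
II-1 received M from I-1 (X^M Y) and received m from I-2 (X^m X^m), so II-1 is X^M X^m.
Their cross gives offspring ratios 1/2 X^M X^M : 1/2 X^M X^m. Conditioning on III-1 being unaffected, P(X^M X^m) = 1/2 / 1 = 1/2.

1/2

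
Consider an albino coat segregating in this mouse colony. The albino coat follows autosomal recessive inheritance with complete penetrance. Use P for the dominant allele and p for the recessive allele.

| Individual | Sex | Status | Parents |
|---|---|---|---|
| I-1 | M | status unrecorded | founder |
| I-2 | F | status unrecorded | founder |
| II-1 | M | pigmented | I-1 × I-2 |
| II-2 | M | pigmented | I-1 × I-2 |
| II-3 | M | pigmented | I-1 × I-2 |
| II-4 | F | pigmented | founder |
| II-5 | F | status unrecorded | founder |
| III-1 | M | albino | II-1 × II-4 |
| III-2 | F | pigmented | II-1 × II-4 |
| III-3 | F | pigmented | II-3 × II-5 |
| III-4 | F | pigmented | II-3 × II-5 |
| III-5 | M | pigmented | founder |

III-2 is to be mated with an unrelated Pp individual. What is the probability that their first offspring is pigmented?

5/6

II-1 is pigmented so carries P and passed p to III-1 (pp), so II-1 is Pp.
II-4 is pigmented so carries P and passed p to III-1 (pp), so II-4 is Pp.
III-2 is a pigmented offspring of II-1 (Pp) × II-4 (Pp), whose cross gives 1/4 PP : 1/2 Pp : 1/4 pp; conditioning on being pigmented, III-2 is PP with probability 1/3, Pp with probability 2/3.
Summing over parental genotype combinations, P(offspring is pigmented) = 1/3·1 + 2/3·3/4 = 5/6.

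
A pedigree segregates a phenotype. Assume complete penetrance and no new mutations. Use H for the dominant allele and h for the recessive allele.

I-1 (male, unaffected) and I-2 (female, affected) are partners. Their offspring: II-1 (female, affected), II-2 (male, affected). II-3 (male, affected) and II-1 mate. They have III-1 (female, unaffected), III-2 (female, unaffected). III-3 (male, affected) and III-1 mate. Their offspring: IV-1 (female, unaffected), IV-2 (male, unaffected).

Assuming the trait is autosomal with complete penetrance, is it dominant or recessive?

II-3 and II-1 are both affected yet have an unaffected child III-1. Under a recessive model two affected parents are homozygous and every child would be affected, so the trait cannot be recessive.

dominant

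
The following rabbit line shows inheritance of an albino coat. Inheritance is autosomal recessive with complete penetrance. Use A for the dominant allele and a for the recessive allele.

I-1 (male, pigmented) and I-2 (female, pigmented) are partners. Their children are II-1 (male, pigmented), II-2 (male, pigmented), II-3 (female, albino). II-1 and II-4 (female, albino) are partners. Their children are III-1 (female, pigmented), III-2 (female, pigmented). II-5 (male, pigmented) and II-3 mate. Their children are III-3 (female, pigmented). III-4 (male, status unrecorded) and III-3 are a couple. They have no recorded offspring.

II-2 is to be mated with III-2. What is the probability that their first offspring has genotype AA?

1/3

I-1 is pigmented so carries A and passed a to II-3 (aa), so I-1 is Aa.
I-2 is pigmented so carries A and passed a to II-3 (aa), so I-2 is Aa.
II-2 is a pigmented offspring of I-1 (Aa) × I-2 (Aa), whose cross gives 1/4 AA : 1/2 Aa : 1/4 aa; conditioning on being pigmented, II-2 is AA with probability 1/3, Aa with probability 2/3.
III-2 is pigmented so carries A and received a from II-4 (aa), so III-2 is Aa.
Summing over parental genotype combinations, P(offspring has genotype AA) = 1/3·1/2 + 2/3·1/4 = 1/3.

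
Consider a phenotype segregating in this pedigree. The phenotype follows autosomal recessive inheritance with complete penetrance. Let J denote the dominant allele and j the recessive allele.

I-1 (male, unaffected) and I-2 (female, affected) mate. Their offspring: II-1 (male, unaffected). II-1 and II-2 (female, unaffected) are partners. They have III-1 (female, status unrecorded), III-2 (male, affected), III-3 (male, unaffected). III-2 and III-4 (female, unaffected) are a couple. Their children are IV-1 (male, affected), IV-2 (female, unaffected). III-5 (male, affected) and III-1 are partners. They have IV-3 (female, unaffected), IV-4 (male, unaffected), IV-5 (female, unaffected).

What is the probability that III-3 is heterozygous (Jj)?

2/3

II-1 is unaffected so carries J and received j from I-2 (jj), so II-1 is Jj.
II-2 is unaffected so carries J and passed j to III-2 (jj), so II-2 is Jj.
Their cross gives offspring ratios 1/4 JJ : 1/2 Jj : 1/4 jj. Conditioning on III-3 being unaffected, P(Jj) = 1/2 / 3/4 = 2/3.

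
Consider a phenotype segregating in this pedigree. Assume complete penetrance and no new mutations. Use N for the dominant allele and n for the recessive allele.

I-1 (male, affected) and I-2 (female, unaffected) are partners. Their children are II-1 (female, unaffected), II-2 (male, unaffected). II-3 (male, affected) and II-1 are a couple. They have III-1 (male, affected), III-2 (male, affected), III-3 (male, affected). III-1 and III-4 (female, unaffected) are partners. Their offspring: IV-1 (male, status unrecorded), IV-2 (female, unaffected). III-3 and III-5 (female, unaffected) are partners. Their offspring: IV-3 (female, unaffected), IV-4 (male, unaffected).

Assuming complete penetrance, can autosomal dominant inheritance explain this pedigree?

A consistent assignment under autosomal dominant exists: I-1 Nn, I-2 nn, II-1 nn, II-2 nn, II-3 NN, III-1 Nn, III-2 Nn, III-3 Nn, III-4 nn, III-5 nn, IV-1 Nn, IV-2 nn, IV-3 nn, IV-4 nn.
In this assignment every recorded phenotype matches its genotype and every non-founder's genotype is obtainable from its parents' genotypes, so the pedigree is consistent.

Yes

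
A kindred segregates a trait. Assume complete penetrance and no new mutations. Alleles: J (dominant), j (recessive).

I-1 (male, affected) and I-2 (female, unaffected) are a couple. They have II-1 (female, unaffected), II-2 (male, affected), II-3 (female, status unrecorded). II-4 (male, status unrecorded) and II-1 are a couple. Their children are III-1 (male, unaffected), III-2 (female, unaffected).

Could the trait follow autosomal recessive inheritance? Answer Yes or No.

A consistent assignment under autosomal recessive exists: I-1 jj, I-2 Jj, II-1 Jj, II-2 jj, II-3 Jj, II-4 JJ, III-1 JJ, III-2 JJ.
In this assignment every recorded phenotype matches its genotype and every non-founder's genotype is obtainable from its parents' genotypes, so the pedigree is consistent.

Yes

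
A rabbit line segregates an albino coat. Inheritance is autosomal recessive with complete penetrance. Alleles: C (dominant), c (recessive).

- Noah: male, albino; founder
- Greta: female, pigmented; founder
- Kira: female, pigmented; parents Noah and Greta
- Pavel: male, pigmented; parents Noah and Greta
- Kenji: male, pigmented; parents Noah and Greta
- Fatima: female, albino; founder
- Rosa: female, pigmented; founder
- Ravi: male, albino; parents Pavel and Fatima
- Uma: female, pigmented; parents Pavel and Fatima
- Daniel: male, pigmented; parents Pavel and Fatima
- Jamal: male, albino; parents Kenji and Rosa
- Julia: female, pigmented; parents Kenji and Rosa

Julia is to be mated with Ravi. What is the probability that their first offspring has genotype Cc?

Kenji is pigmented so carries C and received c from Noah (cc), so Kenji is Cc.
Rosa is pigmented so carries C and passed c to Jamal (cc), so Rosa is Cc.
Julia is a pigmented offspring of Kenji (Cc) × Rosa (Cc), whose cross gives 1/4 CC : 1/2 Cc : 1/4 cc; conditioning on being pigmented, Julia is CC with probability 1/3, Cc with probability 2/3.
Ravi is albino, so Ravi is cc.
Summing over parental genotype combinations, P(offspring has genotype Cc) = 1/3·1 + 2/3·1/2 = 2/3.

2/3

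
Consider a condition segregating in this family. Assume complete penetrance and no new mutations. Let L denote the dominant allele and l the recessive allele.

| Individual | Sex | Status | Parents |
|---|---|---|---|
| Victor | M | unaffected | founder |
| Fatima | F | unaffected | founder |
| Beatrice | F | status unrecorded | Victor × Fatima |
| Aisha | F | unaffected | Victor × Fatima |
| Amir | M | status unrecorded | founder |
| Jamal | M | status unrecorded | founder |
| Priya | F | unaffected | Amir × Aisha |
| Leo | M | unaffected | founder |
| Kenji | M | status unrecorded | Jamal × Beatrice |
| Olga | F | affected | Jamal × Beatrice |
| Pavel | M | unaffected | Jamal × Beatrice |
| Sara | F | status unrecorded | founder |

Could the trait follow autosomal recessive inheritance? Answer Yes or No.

Yes

A consistent assignment under autosomal recessive exists: Victor LL, Fatima Ll, Beatrice Ll, Aisha LL, Amir LL, Jamal Ll, Priya LL, Leo LL, Kenji LL, Olga ll, Pavel LL, Sara LL.
In this assignment every recorded phenotype matches its genotype and every non-founder's genotype is obtainable from its parents' genotypes, so the pedigree is consistent.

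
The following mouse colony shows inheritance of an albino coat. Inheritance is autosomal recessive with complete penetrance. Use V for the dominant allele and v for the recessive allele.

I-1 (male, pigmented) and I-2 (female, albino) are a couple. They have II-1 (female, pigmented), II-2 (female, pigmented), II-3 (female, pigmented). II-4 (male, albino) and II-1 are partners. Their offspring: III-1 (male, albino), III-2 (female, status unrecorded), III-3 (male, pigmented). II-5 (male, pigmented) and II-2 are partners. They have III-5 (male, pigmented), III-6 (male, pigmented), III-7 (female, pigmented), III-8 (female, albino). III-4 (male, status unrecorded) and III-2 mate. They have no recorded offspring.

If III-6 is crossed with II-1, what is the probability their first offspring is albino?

II-5 is pigmented so carries V and passed v to III-8 (vv), so II-5 is Vv.
II-2 is pigmented so carries V and received v from I-2 (vv), so II-2 is Vv.
III-6 is a pigmented offspring of II-5 (Vv) × II-2 (Vv), whose cross gives 1/4 VV : 1/2 Vv : 1/4 vv; conditioning on being pigmented, III-6 is VV with probability 1/3, Vv with probability 2/3.
II-1 is pigmented so carries V and received v from I-2 (vv), so II-1 is Vv.
Summing over parental genotype combinations, P(offspring is albino) = 2/3·1/4 = 1/6.

1/6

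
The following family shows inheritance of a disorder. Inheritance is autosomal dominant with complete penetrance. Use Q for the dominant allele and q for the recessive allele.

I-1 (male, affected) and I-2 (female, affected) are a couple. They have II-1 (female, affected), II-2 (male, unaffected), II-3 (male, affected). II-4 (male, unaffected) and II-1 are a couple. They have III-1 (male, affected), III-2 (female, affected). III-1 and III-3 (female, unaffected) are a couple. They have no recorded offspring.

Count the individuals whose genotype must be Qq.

Obligate heterozygotes: I-1 is affected so carries Q and passed q to II-2 (qq), so I-1 is Qq; I-2 is affected so carries Q and passed q to II-2 (qq), so I-2 is Qq; III-1 is affected so carries Q and received q from II-4 (qq), so III-1 is Qq; III-2 is affected so carries Q and received q from II-4 (qq), so III-2 is Qq.
Every other individual is either homozygous by phenotype or has at least one consistent homozygous assignment, so the count is 4.

4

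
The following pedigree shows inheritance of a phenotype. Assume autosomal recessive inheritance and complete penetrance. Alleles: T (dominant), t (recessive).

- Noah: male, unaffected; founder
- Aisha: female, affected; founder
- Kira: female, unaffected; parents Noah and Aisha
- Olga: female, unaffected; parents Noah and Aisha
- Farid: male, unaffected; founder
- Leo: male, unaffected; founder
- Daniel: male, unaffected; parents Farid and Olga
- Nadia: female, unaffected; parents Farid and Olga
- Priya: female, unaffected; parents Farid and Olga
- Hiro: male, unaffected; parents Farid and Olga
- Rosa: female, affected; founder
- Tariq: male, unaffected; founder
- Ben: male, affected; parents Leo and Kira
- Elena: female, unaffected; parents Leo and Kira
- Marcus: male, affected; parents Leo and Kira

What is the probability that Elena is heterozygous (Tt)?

2/3

Leo is unaffected so carries T and passed t to Ben (tt), so Leo is Tt.
Kira is unaffected so carries T and received t from Aisha (tt), so Kira is Tt.
Their cross gives offspring ratios 1/4 TT : 1/2 Tt : 1/4 tt. Conditioning on Elena being unaffected, P(Tt) = 1/2 / 3/4 = 2/3.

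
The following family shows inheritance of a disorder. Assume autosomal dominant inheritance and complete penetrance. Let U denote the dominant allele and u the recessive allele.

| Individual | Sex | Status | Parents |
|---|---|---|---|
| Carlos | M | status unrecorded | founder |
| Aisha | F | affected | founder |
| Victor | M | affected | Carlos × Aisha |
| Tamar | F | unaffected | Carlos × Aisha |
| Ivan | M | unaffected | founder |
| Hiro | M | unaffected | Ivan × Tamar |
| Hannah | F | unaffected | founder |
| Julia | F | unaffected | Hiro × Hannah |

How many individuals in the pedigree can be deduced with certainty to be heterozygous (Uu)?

Obligate heterozygotes: Aisha is affected so carries U and passed u to Tamar (uu), so Aisha is Uu.
Every other individual is either homozygous by phenotype or has at least one consistent homozygous assignment, so the count is 1.

1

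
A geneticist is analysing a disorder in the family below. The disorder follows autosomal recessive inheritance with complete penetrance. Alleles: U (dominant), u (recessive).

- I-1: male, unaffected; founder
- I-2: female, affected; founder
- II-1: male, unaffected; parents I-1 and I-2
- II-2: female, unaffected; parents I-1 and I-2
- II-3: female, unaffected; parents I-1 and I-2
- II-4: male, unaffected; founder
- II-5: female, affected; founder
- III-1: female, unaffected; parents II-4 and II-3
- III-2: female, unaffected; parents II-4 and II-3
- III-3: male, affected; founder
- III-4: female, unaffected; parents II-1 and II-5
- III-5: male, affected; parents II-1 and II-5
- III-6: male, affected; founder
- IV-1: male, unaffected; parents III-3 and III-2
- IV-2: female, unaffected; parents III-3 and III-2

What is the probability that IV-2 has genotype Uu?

IV-2 is unaffected so carries U and received u from III-3 (uu), so IV-2 is Uu, giving P(Uu) = 1.

1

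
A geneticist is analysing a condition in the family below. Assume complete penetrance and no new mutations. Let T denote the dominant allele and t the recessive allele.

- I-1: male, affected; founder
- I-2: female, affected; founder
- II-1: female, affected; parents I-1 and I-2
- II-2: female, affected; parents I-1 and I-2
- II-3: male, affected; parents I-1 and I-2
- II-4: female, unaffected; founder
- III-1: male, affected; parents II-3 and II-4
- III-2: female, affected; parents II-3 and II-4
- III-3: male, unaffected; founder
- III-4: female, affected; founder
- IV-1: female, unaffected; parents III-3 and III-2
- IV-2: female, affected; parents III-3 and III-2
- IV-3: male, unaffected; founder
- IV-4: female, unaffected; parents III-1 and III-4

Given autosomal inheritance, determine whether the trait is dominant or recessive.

III-1 and III-4 are both affected yet have an unaffected child IV-4. Under a recessive model two affected parents are homozygous and every child would be affected, so the trait cannot be recessive.

dominant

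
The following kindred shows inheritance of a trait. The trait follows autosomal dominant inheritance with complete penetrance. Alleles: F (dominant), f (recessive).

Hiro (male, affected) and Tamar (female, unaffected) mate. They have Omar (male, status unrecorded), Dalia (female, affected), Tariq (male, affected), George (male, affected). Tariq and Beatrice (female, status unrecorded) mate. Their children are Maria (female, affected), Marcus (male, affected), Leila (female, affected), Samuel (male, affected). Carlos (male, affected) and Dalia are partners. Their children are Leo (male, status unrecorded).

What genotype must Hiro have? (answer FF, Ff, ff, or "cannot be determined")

Hiro's phenotype allows FF or Ff, and no parent or child forces a single allele at both positions; consistent genotype assignments exist with Hiro as FF or Ff.

cannot be determined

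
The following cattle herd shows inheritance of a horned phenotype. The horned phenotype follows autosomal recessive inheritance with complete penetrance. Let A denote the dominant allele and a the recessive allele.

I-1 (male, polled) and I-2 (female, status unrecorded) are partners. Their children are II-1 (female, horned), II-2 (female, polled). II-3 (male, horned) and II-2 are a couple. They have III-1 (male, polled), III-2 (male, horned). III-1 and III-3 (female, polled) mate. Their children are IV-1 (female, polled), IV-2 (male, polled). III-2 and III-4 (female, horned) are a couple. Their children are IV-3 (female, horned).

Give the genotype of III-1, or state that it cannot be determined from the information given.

Aa

From phenotype alone, III-1 is AA or Aa.
III-1 is polled so carries A and received a from II-3 (aa), so III-1 is Aa.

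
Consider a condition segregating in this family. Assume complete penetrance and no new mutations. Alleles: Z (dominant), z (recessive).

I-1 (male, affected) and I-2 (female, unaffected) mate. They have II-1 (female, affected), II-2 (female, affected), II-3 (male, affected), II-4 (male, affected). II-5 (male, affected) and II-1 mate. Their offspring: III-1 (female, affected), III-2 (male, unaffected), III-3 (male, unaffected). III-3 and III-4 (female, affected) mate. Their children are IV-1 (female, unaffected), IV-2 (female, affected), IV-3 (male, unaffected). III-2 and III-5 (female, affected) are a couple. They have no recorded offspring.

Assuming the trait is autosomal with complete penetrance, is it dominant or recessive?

II-5 and II-1 are both affected yet have an unaffected child III-2. Under a recessive model two affected parents are homozygous and every child would be affected, so the trait cannot be recessive.

dominant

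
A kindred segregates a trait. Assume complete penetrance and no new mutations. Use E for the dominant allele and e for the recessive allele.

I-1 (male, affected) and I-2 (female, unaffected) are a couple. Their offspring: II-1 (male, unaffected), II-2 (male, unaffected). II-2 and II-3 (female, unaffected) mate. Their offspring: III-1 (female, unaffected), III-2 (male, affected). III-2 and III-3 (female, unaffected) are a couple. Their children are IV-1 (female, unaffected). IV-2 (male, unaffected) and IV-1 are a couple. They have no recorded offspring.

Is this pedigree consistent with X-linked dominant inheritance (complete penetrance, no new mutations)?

No

Under X-linked dominant, III-2 (affected, male) cannot arise from II-2 (unaffected) × II-3 (unaffected).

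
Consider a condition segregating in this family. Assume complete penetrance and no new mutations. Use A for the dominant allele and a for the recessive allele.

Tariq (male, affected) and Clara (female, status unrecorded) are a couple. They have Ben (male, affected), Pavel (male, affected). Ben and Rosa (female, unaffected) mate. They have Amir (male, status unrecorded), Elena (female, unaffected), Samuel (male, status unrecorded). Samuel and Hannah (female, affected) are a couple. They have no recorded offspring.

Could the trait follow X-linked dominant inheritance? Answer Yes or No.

Under X-linked dominant, Elena (unaffected, female) cannot arise from Ben (affected) × Rosa (unaffected).

No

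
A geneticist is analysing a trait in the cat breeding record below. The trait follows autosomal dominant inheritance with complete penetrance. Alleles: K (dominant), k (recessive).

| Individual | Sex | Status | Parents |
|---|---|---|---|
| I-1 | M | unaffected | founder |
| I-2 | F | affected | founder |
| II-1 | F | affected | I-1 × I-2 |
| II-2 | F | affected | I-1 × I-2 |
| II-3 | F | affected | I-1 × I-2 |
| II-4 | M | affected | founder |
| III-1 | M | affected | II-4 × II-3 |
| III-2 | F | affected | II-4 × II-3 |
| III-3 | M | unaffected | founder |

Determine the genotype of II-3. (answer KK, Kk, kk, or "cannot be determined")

Kk

From phenotype alone, II-3 is KK or Kk.
II-3 is affected so carries K and received k from I-1 (kk), so II-3 is Kk.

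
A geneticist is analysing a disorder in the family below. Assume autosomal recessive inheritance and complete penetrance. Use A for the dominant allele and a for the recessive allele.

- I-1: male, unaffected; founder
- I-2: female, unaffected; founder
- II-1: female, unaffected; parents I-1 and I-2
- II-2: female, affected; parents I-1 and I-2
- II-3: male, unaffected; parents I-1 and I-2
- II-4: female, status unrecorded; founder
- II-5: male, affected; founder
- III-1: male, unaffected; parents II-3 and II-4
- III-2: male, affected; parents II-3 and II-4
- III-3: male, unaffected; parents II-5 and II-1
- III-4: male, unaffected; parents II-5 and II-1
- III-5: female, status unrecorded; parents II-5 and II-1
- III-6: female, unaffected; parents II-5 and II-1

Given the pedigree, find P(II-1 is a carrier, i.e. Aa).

1/5

I-1 is unaffected so carries A and passed a to II-2 (aa), so I-1 is Aa.
I-2 is unaffected so carries A and passed a to II-2 (aa), so I-2 is Aa.
Their cross gives offspring ratios 1/4 AA : 1/2 Aa : 1/4 aa. Conditioning on II-1 being unaffected, P(Aa) = 1/2 / 3/4 = 2/3 before taking II-1's own offspring into account.
II-5 is affected, so II-5 is aa.
Now use II-1's offspring. Probability of each recorded status — unaffected son III-3: 1/2 if II-1 is Aa, 1 if AA; unaffected son III-4: 1/2 if II-1 is Aa, 1 if AA; unaffected daughter III-6: 1/2 if II-1 is Aa, 1 if AA. (III-5: equally likely either way, so uninformative.)
Bayes: P(Aa) = 2/3·1/8 / (2/3·1/8 + 1/3·1) = 1/5.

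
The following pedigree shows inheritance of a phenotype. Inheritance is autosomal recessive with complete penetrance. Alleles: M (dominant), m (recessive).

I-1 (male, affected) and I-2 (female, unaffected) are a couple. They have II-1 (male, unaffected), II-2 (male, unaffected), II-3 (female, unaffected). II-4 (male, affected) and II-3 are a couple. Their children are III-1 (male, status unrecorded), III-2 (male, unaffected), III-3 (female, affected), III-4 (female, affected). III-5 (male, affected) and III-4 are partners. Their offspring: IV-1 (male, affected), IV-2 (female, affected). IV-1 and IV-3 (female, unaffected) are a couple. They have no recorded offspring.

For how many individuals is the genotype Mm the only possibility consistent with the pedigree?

Obligate heterozygotes: II-1 is unaffected so carries M and received m from I-1 (mm), so II-1 is Mm; II-2 is unaffected so carries M and received m from I-1 (mm), so II-2 is Mm; II-3 is unaffected so carries M and received m from I-1 (mm), so II-3 is Mm; III-2 is unaffected so carries M and received m from II-4 (mm), so III-2 is Mm.
Every other individual is either homozygous by phenotype or has at least one consistent homozygous assignment, so the count is 4.

4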